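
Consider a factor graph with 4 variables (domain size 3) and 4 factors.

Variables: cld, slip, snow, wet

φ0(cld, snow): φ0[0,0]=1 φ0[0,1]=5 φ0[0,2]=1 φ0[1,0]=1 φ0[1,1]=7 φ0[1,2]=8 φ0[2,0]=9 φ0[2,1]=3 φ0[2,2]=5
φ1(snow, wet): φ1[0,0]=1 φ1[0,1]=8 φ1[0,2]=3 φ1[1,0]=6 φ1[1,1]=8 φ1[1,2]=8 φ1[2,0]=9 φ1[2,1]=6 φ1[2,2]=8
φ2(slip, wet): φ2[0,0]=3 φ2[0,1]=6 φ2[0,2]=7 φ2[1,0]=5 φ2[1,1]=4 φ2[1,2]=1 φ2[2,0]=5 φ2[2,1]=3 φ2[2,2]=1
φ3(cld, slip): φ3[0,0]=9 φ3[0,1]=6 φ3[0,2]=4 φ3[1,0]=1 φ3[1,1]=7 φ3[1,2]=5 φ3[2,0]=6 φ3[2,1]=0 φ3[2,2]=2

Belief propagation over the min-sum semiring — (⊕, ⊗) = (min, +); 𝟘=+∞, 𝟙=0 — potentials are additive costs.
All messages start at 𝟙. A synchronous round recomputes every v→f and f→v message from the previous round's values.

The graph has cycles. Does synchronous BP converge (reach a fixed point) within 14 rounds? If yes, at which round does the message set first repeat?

init: all messages = 𝟙 over 3 values
r1 m[φ0→cld] = [1, 1, 3]
r1 m[φ0→snow] = [1, 3, 1]
r1 m[φ1→snow] = [1, 6, 6]
r1 m[φ1→wet] = [1, 6, 3]
r1 m[φ2→slip] = [3, 1, 1]
r1 m[φ2→wet] = [3, 3, 1]
r1 m[φ3→cld] = [4, 1, 0]
r1 m[φ3→slip] = [1, 0, 2]
r1 m[cld→φ0] = [0, 0, 0]
r1 m[cld→φ3] = [0, 0, 0]
r1 m[slip→φ2] = [0, 0, 0]
r1 m[slip→φ3] = [0, 0, 0]
r1 m[snow→φ0] = [0, 0, 0]
r1 m[snow→φ1] = [0, 0, 0]
r1 m[wet→φ1] = [0, 0, 0]
r1 m[wet→φ2] = [0, 0, 0]
r2 m[φ0→cld] = [1, 1, 3]
r2 m[φ0→snow] = [1, 3, 1]
r2 m[φ1→snow] = [1, 6, 6]
r2 m[φ1→wet] = [1, 6, 3]
r2 m[φ2→slip] = [3, 1, 1]
r2 m[φ2→wet] = [3, 3, 1]
r2 m[φ3→cld] = [4, 1, 0]
r2 m[φ3→slip] = [1, 0, 2]
r2 m[cld→φ0] = [4, 1, 0]
r2 m[cld→φ3] = [1, 1, 3]
r2 m[slip→φ2] = [1, 0, 2]
r2 m[slip→φ3] = [3, 1, 1]
r2 m[snow→φ0] = [1, 6, 6]
r2 m[snow→φ1] = [1, 3, 1]
r2 m[wet→φ1] = [3, 3, 1]
r2 m[wet→φ2] = [1, 6, 3]
r3 m[φ0→cld] = [2, 2, 9]
r3 m[φ0→snow] = [2, 3, 5]
r3 m[φ1→snow] = [4, 9, 9]
r3 m[φ1→wet] = [2, 7, 4]
r3 m[φ2→slip] = [4, 4, 4]
r3 m[φ2→wet] = [4, 4, 1]
r3 m[φ3→cld] = [5, 4, 1]
r3 m[φ3→slip] = [2, 3, 5]
r3 m[cld→φ0] = [4, 1, 0]
r3 m[cld→φ3] = [1, 1, 3]
r3 m[slip→φ2] = [1, 0, 2]
r3 m[slip→φ3] = [3, 1, 1]
r3 m[snow→φ0] = [1, 6, 6]
r3 m[snow→φ1] = [1, 3, 1]
r3 m[wet→φ1] = [3, 3, 1]
r3 m[wet→φ2] = [1, 6, 3]
r4 m[φ0→cld] = [2, 2, 9]
r4 m[φ0→snow] = [2, 3, 5]
r4 m[φ1→snow] = [4, 9, 9]
r4 m[φ1→wet] = [2, 7, 4]
r4 m[φ2→slip] = [4, 4, 4]
r4 m[φ2→wet] = [4, 4, 1]
r4 m[φ3→cld] = [5, 4, 1]
r4 m[φ3→slip] = [2, 3, 5]
r4 m[cld→φ0] = [5, 4, 1]
r4 m[cld→φ3] = [2, 2, 9]
r4 m[slip→φ2] = [2, 3, 5]
r4 m[slip→φ3] = [4, 4, 4]
r4 m[snow→φ0] = [4, 9, 9]
r4 m[snow→φ1] = [2, 3, 5]
r4 m[wet→φ1] = [4, 4, 1]
r4 m[wet→φ2] = [2, 7, 4]
r5 m[φ0→cld] = [5, 5, 12]
r5 m[φ0→snow] = [5, 4, 6]
r5 m[φ1→snow] = [4, 9, 9]
r5 m[φ1→wet] = [3, 10, 5]
r5 m[φ2→slip] = [5, 5, 5]
r5 m[φ2→wet] = [5, 7, 4]
r5 m[φ3→cld] = [8, 5, 4]
r5 m[φ3→slip] = [3, 8, 6]
r5 m[cld→φ0] = [5, 4, 1]
r5 m[cld→φ3] = [2, 2, 9]
r5 m[slip→φ2] = [2, 3, 5]
r5 m[slip→φ3] = [4, 4, 4]
r5 m[snow→φ0] = [4, 9, 9]
r5 m[snow→φ1] = [2, 3, 5]
r5 m[wet→φ1] = [4, 4, 1]
r5 m[wet→φ2] = [2, 7, 4]
r6 m[φ0→cld] = [5, 5, 12]
r6 m[φ0→snow] = [5, 4, 6]
r6 m[φ1→snow] = [4, 9, 9]
r6 m[φ1→wet] = [3, 10, 5]
r6 m[φ2→slip] = [5, 5, 5]
r6 m[φ2→wet] = [5, 7, 4]
r6 m[φ3→cld] = [8, 5, 4]
r6 m[φ3→slip] = [3, 8, 6]
r6 m[cld→φ0] = [8, 5, 4]
r6 m[cld→φ3] = [5, 5, 12]
r6 m[slip→φ2] = [3, 8, 6]
r6 m[slip→φ3] = [5, 5, 5]
r6 m[snow→φ0] = [4, 9, 9]
r6 m[snow→φ1] = [5, 4, 6]
r6 m[wet→φ1] = [5, 7, 4]
r6 m[wet→φ2] = [3, 10, 5]
r7 m[φ0→cld] = [5, 5, 12]
r7 m[φ0→snow] = [6, 7, 9]
r7 m[φ1→snow] = [6, 11, 12]
r7 m[φ1→wet] = [6, 12, 8]
r7 m[φ2→slip] = [6, 6, 6]
r7 m[φ2→wet] = [6, 9, 7]
r7 m[φ3→cld] = [9, 6, 5]
r7 m[φ3→slip] = [6, 11, 9]
r7 m[cld→φ0] = [8, 5, 4]
r7 m[cld→φ3] = [5, 5, 12]
r7 m[slip→φ2] = [3, 8, 6]
r7 m[slip→φ3] = [5, 5, 5]
r7 m[snow→φ0] = [4, 9, 9]
r7 m[snow→φ1] = [5, 4, 6]
r7 m[wet→φ1] = [5, 7, 4]
r7 m[wet→φ2] = [3, 10, 5]
r8 m[φ0→cld] = [5, 5, 12]
r8 m[φ0→snow] = [6, 7, 9]
r8 m[φ1→snow] = [6, 11, 12]
r8 m[φ1→wet] = [6, 12, 8]
r8 m[φ2→slip] = [6, 6, 6]
r8 m[φ2→wet] = [6, 9, 7]
r8 m[φ3→cld] = [9, 6, 5]
r8 m[φ3→slip] = [6, 11, 9]
r8 m[cld→φ0] = [9, 6, 5]
r8 m[cld→φ3] = [5, 5, 12]
r8 m[slip→φ2] = [6, 11, 9]
r8 m[slip→φ3] = [6, 6, 6]
r8 m[snow→φ0] = [6, 11, 12]
r8 m[snow→φ1] = [6, 7, 9]
r8 m[wet→φ1] = [6, 9, 7]
r8 m[wet→φ2] = [6, 12, 8]
r9 m[φ0→cld] = [7, 7, 14]
r9 m[φ0→snow] = [7, 8, 10]
r9 m[φ1→snow] = [7, 12, 15]
r9 m[φ1→wet] = [7, 14, 9]
r9 m[φ2→slip] = [9, 9, 9]
r9 m[φ2→wet] = [9, 12, 10]
r9 m[φ3→cld] = [10, 7, 6]
r9 m[φ3→slip] = [6, 11, 9]
r9 m[cld→φ0] = [9, 6, 5]
r9 m[cld→φ3] = [5, 5, 12]
r9 m[slip→φ2] = [6, 11, 9]
r9 m[slip→φ3] = [6, 6, 6]
r9 m[snow→φ0] = [6, 11, 12]
r9 m[snow→φ1] = [6, 7, 9]
r9 m[wet→φ1] = [6, 9, 7]
r9 m[wet→φ2] = [6, 12, 8]
r10 m[φ0→cld] = [7, 7, 14]
r10 m[φ0→snow] = [7, 8, 10]
r10 m[φ1→snow] = [7, 12, 15]
r10 m[φ1→wet] = [7, 14, 9]
r10 m[φ2→slip] = [9, 9, 9]
r10 m[φ2→wet] = [9, 12, 10]
r10 m[φ3→cld] = [10, 7, 6]
r10 m[φ3→slip] = [6, 11, 9]
r10 m[cld→φ0] = [10, 7, 6]
r10 m[cld→φ3] = [7, 7, 14]
r10 m[slip→φ2] = [6, 11, 9]
r10 m[slip→φ3] = [9, 9, 9]
r10 m[snow→φ0] = [7, 12, 15]
r10 m[snow→φ1] = [7, 8, 10]
r10 m[wet→φ1] = [9, 12, 10]
r10 m[wet→φ2] = [7, 14, 9]
r11 m[φ0→cld] = [8, 8, 15]
r11 m[φ0→snow] = [8, 9, 11]
r11 m[φ1→snow] = [10, 15, 18]
r11 m[φ1→wet] = [8, 15, 10]
r11 m[φ2→slip] = [10, 10, 10]
r11 m[φ2→wet] = [9, 12, 10]
r11 m[φ3→cld] = [13, 10, 9]
r11 m[φ3→slip] = [8, 13, 11]
r11 m[cld→φ0] = [10, 7, 6]
r11 m[cld→φ3] = [7, 7, 14]
r11 m[slip→φ2] = [6, 11, 9]
r11 m[slip→φ3] = [9, 9, 9]
r11 m[snow→φ0] = [7, 12, 15]
r11 m[snow→φ1] = [7, 8, 10]
r11 m[wet→φ1] = [9, 12, 10]
r11 m[wet→φ2] = [7, 14, 9]
r12 m[φ0→cld] = [8, 8, 15]
r12 m[φ0→snow] = [8, 9, 11]
r12 m[φ1→snow] = [10, 15, 18]
r12 m[φ1→wet] = [8, 15, 10]
r12 m[φ2→slip] = [10, 10, 10]
r12 m[φ2→wet] = [9, 12, 10]
r12 m[φ3→cld] = [13, 10, 9]
r12 m[φ3→slip] = [8, 13, 11]
r12 m[cld→φ0] = [13, 10, 9]
r12 m[cld→φ3] = [8, 8, 15]
r12 m[slip→φ2] = [8, 13, 11]
r12 m[slip→φ3] = [10, 10, 10]
r12 m[snow→φ0] = [10, 15, 18]
r12 m[snow→φ1] = [8, 9, 11]
r12 m[wet→φ1] = [9, 12, 10]
r12 m[wet→φ2] = [8, 15, 10]
r13 m[φ0→cld] = [11, 11, 18]
r13 m[φ0→snow] = [11, 12, 14]
r13 m[φ1→snow] = [10, 15, 18]
r13 m[φ1→wet] = [9, 16, 11]
r13 m[φ2→slip] = [11, 11, 11]
r13 m[φ2→wet] = [11, 14, 12]
r13 m[φ3→cld] = [14, 11, 10]
r13 m[φ3→slip] = [9, 14, 12]
r13 m[cld→φ0] = [13, 10, 9]
r13 m[cld→φ3] = [8, 8, 15]
r13 m[slip→φ2] = [8, 13, 11]
r13 m[slip→φ3] = [10, 10, 10]
r13 m[snow→φ0] = [10, 15, 18]
r13 m[snow→φ1] = [8, 9, 11]
r13 m[wet→φ1] = [9, 12, 10]
r13 m[wet→φ2] = [8, 15, 10]
r14 m[φ0→cld] = [11, 11, 18]
r14 m[φ0→snow] = [11, 12, 14]
r14 m[φ1→snow] = [10, 15, 18]
r14 m[φ1→wet] = [9, 16, 11]
r14 m[φ2→slip] = [11, 11, 11]
r14 m[φ2→wet] = [11, 14, 12]
r14 m[φ3→cld] = [14, 11, 10]
r14 m[φ3→slip] = [9, 14, 12]
r14 m[cld→φ0] = [14, 11, 10]
r14 m[cld→φ3] = [11, 11, 18]
r14 m[slip→φ2] = [9, 14, 12]
r14 m[slip→φ3] = [11, 11, 11]
r14 m[snow→φ0] = [10, 15, 18]
r14 m[snow→φ1] = [11, 12, 14]
r14 m[wet→φ1] = [11, 14, 12]
r14 m[wet→φ2] = [9, 16, 11]
no fixed point within 14 rounds

NOT CONVERGED within 14 rounds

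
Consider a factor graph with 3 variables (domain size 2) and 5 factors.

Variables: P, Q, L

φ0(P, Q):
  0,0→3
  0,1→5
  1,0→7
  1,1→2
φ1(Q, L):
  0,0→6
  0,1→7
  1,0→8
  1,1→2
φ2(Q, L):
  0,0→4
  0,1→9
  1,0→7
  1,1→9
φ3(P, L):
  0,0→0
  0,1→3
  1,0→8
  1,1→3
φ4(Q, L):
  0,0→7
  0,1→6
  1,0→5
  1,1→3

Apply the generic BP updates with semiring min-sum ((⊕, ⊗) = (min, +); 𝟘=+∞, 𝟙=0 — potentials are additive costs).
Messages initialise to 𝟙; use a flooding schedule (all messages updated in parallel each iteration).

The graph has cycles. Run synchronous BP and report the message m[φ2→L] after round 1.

message @ round 1 = [4, 9]

init: all messages = 𝟙 over 2 values
r1 m[φ0→P] = [3, 2]
r1 m[φ0→Q] = [3, 2]
r1 m[φ1→Q] = [6, 2]
r1 m[φ1→L] = [6, 2]
r1 m[φ2→Q] = [4, 7]
r1 m[φ2→L] = [4, 9]
r1 m[φ3→P] = [0, 3]
r1 m[φ3→L] = [0, 3]
r1 m[φ4→Q] = [6, 3]
r1 m[φ4→L] = [5, 3]
r1 m[P→φ0] = [0, 0]
r1 m[P→φ3] = [0, 0]
r1 m[Q→φ0] = [0, 0]
r1 m[Q→φ1] = [0, 0]
r1 m[Q→φ2] = [0, 0]
r1 m[Q→φ4] = [0, 0]
r1 m[L→φ1] = [0, 0]
r1 m[L→φ2] = [0, 0]
r1 m[L→φ3] = [0, 0]
r1 m[L→φ4] = [0, 0]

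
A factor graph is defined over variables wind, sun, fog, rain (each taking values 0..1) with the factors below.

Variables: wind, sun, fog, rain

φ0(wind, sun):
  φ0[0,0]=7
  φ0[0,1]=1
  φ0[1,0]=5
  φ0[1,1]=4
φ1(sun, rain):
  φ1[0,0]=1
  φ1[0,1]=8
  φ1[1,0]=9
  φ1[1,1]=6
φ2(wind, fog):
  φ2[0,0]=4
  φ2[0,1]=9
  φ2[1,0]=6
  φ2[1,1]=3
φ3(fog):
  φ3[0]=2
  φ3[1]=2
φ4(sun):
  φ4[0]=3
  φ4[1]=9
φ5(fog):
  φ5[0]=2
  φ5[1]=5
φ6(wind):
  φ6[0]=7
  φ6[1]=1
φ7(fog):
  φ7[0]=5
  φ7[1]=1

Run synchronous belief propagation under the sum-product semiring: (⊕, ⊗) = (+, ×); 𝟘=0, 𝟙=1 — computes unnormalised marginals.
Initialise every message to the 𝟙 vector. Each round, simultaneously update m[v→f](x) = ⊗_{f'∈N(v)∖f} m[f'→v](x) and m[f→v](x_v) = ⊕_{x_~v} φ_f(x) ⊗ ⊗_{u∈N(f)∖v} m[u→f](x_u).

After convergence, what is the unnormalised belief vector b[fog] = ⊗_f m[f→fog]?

b[fog] = [262440, 224370]

init: all messages = 𝟙 over 2 values
r1 m[φ0→wind] = [8, 9]
r1 m[φ0→sun] = [12, 5]
r1 m[φ1→sun] = [9, 15]
r1 m[φ1→rain] = [10, 14]
r1 m[φ2→wind] = [13, 9]
r1 m[φ2→fog] = [10, 12]
r1 m[φ3→fog] = [2, 2]
r1 m[φ4→sun] = [3, 9]
r1 m[φ5→fog] = [2, 5]
r1 m[φ6→wind] = [7, 1]
r1 m[φ7→fog] = [5, 1]
r1 m[wind→φ0] = [1, 1]
r1 m[wind→φ2] = [1, 1]
r1 m[wind→φ6] = [1, 1]
r1 m[sun→φ0] = [1, 1]
r1 m[sun→φ1] = [1, 1]
r1 m[sun→φ4] = [1, 1]
r1 m[fog→φ2] = [1, 1]
r1 m[fog→φ3] = [1, 1]
r1 m[fog→φ5] = [1, 1]
r1 m[fog→φ7] = [1, 1]
r1 m[rain→φ1] = [1, 1]
r2 m[φ0→wind] = [8, 9]
r2 m[φ0→sun] = [12, 5]
r2 m[φ1→sun] = [9, 15]
r2 m[φ1→rain] = [10, 14]
r2 m[φ2→wind] = [13, 9]
r2 m[φ2→fog] = [10, 12]
r2 m[φ3→fog] = [2, 2]
r2 m[φ4→sun] = [3, 9]
r2 m[φ5→fog] = [2, 5]
r2 m[φ6→wind] = [7, 1]
r2 m[φ7→fog] = [5, 1]
r2 m[wind→φ0] = [91, 9]
r2 m[wind→φ2] = [56, 9]
r2 m[wind→φ6] = [104, 81]
r2 m[sun→φ0] = [27, 135]
r2 m[sun→φ1] = [36, 45]
r2 m[sun→φ4] = [108, 75]
r2 m[fog→φ2] = [20, 10]
r2 m[fog→φ3] = [100, 60]
r2 m[fog→φ5] = [100, 24]
r2 m[fog→φ7] = [40, 120]
r2 m[rain→φ1] = [1, 1]
r3 m[φ0→wind] = [324, 675]
r3 m[φ0→sun] = [682, 127]
r3 m[φ1→sun] = [9, 15]
r3 m[φ1→rain] = [441, 558]
r3 m[φ2→wind] = [170, 150]
r3 m[φ2→fog] = [278, 531]
r3 m[φ3→fog] = [2, 2]
r3 m[φ4→sun] = [3, 9]
r3 m[φ5→fog] = [2, 5]
r3 m[φ6→wind] = [7, 1]
r3 m[φ7→fog] = [5, 1]
r3 m[wind→φ0] = [91, 9]
r3 m[wind→φ2] = [56, 9]
r3 m[wind→φ6] = [104, 81]
r3 m[sun→φ0] = [27, 135]
r3 m[sun→φ1] = [36, 45]
r3 m[sun→φ4] = [108, 75]
r3 m[fog→φ2] = [20, 10]
r3 m[fog→φ3] = [100, 60]
r3 m[fog→φ5] = [100, 24]
r3 m[fog→φ7] = [40, 120]
r3 m[rain→φ1] = [1, 1]
r4 m[φ0→wind] = [324, 675]
r4 m[φ0→sun] = [682, 127]
r4 m[φ1→sun] = [9, 15]
r4 m[φ1→rain] = [441, 558]
r4 m[φ2→wind] = [170, 150]
r4 m[φ2→fog] = [278, 531]
r4 m[φ3→fog] = [2, 2]
r4 m[φ4→sun] = [3, 9]
r4 m[φ5→fog] = [2, 5]
r4 m[φ6→wind] = [7, 1]
r4 m[φ7→fog] = [5, 1]
r4 m[wind→φ0] = [1190, 150]
r4 m[wind→φ2] = [2268, 675]
r4 m[wind→φ6] = [55080, 101250]
r4 m[sun→φ0] = [27, 135]
r4 m[sun→φ1] = [2046, 1143]
r4 m[sun→φ4] = [6138, 1905]
r4 m[fog→φ2] = [20, 10]
r4 m[fog→φ3] = [2780, 2655]
r4 m[fog→φ5] = [2780, 1062]
r4 m[fog→φ7] = [1112, 5310]
r4 m[rain→φ1] = [1, 1]
r5 m[φ0→wind] = [324, 675]
r5 m[φ0→sun] = [9080, 1790]
r5 m[φ1→sun] = [9, 15]
r5 m[φ1→rain] = [12333, 23226]
r5 m[φ2→wind] = [170, 150]
r5 m[φ2→fog] = [13122, 22437]
r5 m[φ3→fog] = [2, 2]
r5 m[φ4→sun] = [3, 9]
r5 m[φ5→fog] = [2, 5]
r5 m[φ6→wind] = [7, 1]
r5 m[φ7→fog] = [5, 1]
r5 m[wind→φ0] = [1190, 150]
r5 m[wind→φ2] = [2268, 675]
r5 m[wind→φ6] = [55080, 101250]
r5 m[sun→φ0] = [27, 135]
r5 m[sun→φ1] = [2046, 1143]
r5 m[sun→φ4] = [6138, 1905]
r5 m[fog→φ2] = [20, 10]
r5 m[fog→φ3] = [2780, 2655]
r5 m[fog→φ5] = [2780, 1062]
r5 m[fog→φ7] = [1112, 5310]
r5 m[rain→φ1] = [1, 1]
r6 m[φ0→wind] = [324, 675]
r6 m[φ0→sun] = [9080, 1790]
r6 m[φ1→sun] = [9, 15]
r6 m[φ1→rain] = [12333, 23226]
r6 m[φ2→wind] = [170, 150]
r6 m[φ2→fog] = [13122, 22437]
r6 m[φ3→fog] = [2, 2]
r6 m[φ4→sun] = [3, 9]
r6 m[φ5→fog] = [2, 5]
r6 m[φ6→wind] = [7, 1]
r6 m[φ7→fog] = [5, 1]
r6 m[wind→φ0] = [1190, 150]
r6 m[wind→φ2] = [2268, 675]
r6 m[wind→φ6] = [55080, 101250]
r6 m[sun→φ0] = [27, 135]
r6 m[sun→φ1] = [27240, 16110]
r6 m[sun→φ4] = [81720, 26850]
r6 m[fog→φ2] = [20, 10]
r6 m[fog→φ3] = [131220, 112185]
r6 m[fog→φ5] = [131220, 44874]
r6 m[fog→φ7] = [52488, 224370]
r6 m[rain→φ1] = [1, 1]
r7 m[φ0→wind] = [324, 675]
r7 m[φ0→sun] = [9080, 1790]
r7 m[φ1→sun] = [9, 15]
r7 m[φ1→rain] = [172230, 314580]
r7 m[φ2→wind] = [170, 150]
r7 m[φ2→fog] = [13122, 22437]
r7 m[φ3→fog] = [2, 2]
r7 m[φ4→sun] = [3, 9]
r7 m[φ5→fog] = [2, 5]
r7 m[φ6→wind] = [7, 1]
r7 m[φ7→fog] = [5, 1]
r7 m[wind→φ0] = [1190, 150]
r7 m[wind→φ2] = [2268, 675]
r7 m[wind→φ6] = [55080, 101250]
r7 m[sun→φ0] = [27, 135]
r7 m[sun→φ1] = [27240, 16110]
r7 m[sun→φ4] = [81720, 26850]
r7 m[fog→φ2] = [20, 10]
r7 m[fog→φ3] = [131220, 112185]
r7 m[fog→φ5] = [131220, 44874]
r7 m[fog→φ7] = [52488, 224370]
r7 m[rain→φ1] = [1, 1]
r8 m[φ0→wind] = [324, 675]
r8 m[φ0→sun] = [9080, 1790]
r8 m[φ1→sun] = [9, 15]
r8 m[φ1→rain] = [172230, 314580]
r8 m[φ2→wind] = [170, 150]
r8 m[φ2→fog] = [13122, 22437]
r8 m[φ3→fog] = [2, 2]
r8 m[φ4→sun] = [3, 9]
r8 m[φ5→fog] = [2, 5]
r8 m[φ6→wind] = [7, 1]
r8 m[φ7→fog] = [5, 1]
r8 m[wind→φ0] = [1190, 150]
r8 m[wind→φ2] = [2268, 675]
r8 m[wind→φ6] = [55080, 101250]
r8 m[sun→φ0] = [27, 135]
r8 m[sun→φ1] = [27240, 16110]
r8 m[sun→φ4] = [81720, 26850]
r8 m[fog→φ2] = [20, 10]
r8 m[fog→φ3] = [131220, 112185]
r8 m[fog→φ5] = [131220, 44874]
r8 m[fog→φ7] = [52488, 224370]
r8 m[rain→φ1] = [1, 1]
fixed point reached at round 8
b[fog] = ⊗ incoming = [262440, 224370]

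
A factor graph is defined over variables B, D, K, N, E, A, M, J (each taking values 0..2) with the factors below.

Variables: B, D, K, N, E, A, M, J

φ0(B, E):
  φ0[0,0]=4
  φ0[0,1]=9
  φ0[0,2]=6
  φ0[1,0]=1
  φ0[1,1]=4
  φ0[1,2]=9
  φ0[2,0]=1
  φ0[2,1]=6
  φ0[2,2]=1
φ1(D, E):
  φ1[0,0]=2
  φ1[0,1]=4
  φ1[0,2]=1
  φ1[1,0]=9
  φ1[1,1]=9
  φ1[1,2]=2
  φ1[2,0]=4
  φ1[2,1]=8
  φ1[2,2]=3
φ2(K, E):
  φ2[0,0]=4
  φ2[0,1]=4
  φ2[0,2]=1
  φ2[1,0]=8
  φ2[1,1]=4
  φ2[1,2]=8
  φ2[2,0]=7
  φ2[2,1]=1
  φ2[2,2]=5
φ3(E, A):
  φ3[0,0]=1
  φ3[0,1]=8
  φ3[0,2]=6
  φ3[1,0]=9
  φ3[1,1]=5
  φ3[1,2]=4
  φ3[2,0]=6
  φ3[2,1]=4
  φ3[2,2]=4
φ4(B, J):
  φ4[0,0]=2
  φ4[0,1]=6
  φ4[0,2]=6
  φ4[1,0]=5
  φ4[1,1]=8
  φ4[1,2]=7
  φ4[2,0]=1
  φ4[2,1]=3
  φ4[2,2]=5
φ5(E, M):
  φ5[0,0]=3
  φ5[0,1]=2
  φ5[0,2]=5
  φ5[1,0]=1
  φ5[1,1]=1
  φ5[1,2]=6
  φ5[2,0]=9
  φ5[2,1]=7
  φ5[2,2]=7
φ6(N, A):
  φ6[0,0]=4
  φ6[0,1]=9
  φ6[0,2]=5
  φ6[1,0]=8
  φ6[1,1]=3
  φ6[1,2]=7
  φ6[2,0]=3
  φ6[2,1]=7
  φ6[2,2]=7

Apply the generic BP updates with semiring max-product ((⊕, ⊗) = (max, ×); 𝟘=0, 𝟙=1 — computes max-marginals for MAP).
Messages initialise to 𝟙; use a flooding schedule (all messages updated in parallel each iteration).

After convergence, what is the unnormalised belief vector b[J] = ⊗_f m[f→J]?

b[J] = [466560, 839808, 839808]

init: all messages = 𝟙 over 3 values
r1 m[φ0→B] = [9, 9, 6]
r1 m[φ0→E] = [4, 9, 9]
r1 m[φ1→D] = [4, 9, 8]
r1 m[φ1→E] = [9, 9, 3]
r1 m[φ2→K] = [4, 8, 7]
r1 m[φ2→E] = [8, 4, 8]
r1 m[φ3→E] = [8, 9, 6]
r1 m[φ3→A] = [9, 8, 6]
r1 m[φ4→B] = [6, 8, 5]
r1 m[φ4→J] = [5, 8, 7]
r1 m[φ5→E] = [5, 6, 9]
r1 m[φ5→M] = [9, 7, 7]
r1 m[φ6→N] = [9, 8, 7]
r1 m[φ6→A] = [8, 9, 7]
r1 m[B→φ0] = [1, 1, 1]
r1 m[B→φ4] = [1, 1, 1]
r1 m[D→φ1] = [1, 1, 1]
r1 m[K→φ2] = [1, 1, 1]
r1 m[N→φ6] = [1, 1, 1]
r1 m[E→φ0] = [1, 1, 1]
r1 m[E→φ1] = [1, 1, 1]
r1 m[E→φ2] = [1, 1, 1]
r1 m[E→φ3] = [1, 1, 1]
r1 m[E→φ5] = [1, 1, 1]
r1 m[A→φ3] = [1, 1, 1]
r1 m[A→φ6] = [1, 1, 1]
r1 m[M→φ5] = [1, 1, 1]
r1 m[J→φ4] = [1, 1, 1]
r2 m[φ0→B] = [9, 9, 6]
r2 m[φ0→E] = [4, 9, 9]
r2 m[φ1→D] = [4, 9, 8]
r2 m[φ1→E] = [9, 9, 3]
r2 m[φ2→K] = [4, 8, 7]
r2 m[φ2→E] = [8, 4, 8]
r2 m[φ3→E] = [8, 9, 6]
r2 m[φ3→A] = [9, 8, 6]
r2 m[φ4→B] = [6, 8, 5]
r2 m[φ4→J] = [5, 8, 7]
r2 m[φ5→E] = [5, 6, 9]
r2 m[φ5→M] = [9, 7, 7]
r2 m[φ6→N] = [9, 8, 7]
r2 m[φ6→A] = [8, 9, 7]
r2 m[B→φ0] = [6, 8, 5]
r2 m[B→φ4] = [9, 9, 6]
r2 m[D→φ1] = [1, 1, 1]
r2 m[K→φ2] = [1, 1, 1]
r2 m[N→φ6] = [1, 1, 1]
r2 m[E→φ0] = [2880, 1944, 1296]
r2 m[E→φ1] = [1280, 1944, 3888]
r2 m[E→φ2] = [1440, 4374, 1458]
r2 m[E→φ3] = [1440, 1944, 1944]
r2 m[E→φ5] = [2304, 2916, 1296]
r2 m[A→φ3] = [8, 9, 7]
r2 m[A→φ6] = [9, 8, 6]
r2 m[M→φ5] = [1, 1, 1]
r2 m[J→φ4] = [1, 1, 1]
r3 m[φ0→B] = [17496, 11664, 11664]
r3 m[φ0→E] = [24, 54, 72]
r3 m[φ1→D] = [7776, 17496, 15552]
r3 m[φ1→E] = [9, 9, 3]
r3 m[φ2→K] = [17496, 17496, 10080]
r3 m[φ2→E] = [8, 4, 8]
r3 m[φ3→E] = [72, 72, 48]
r3 m[φ3→A] = [17496, 11520, 8640]
r3 m[φ4→B] = [6, 8, 5]
r3 m[φ4→J] = [45, 72, 63]
r3 m[φ5→E] = [5, 6, 9]
r3 m[φ5→M] = [11664, 9072, 17496]
r3 m[φ6→N] = [72, 72, 56]
r3 m[φ6→A] = [8, 9, 7]
r3 m[B→φ0] = [6, 8, 5]
r3 m[B→φ4] = [9, 9, 6]
r3 m[D→φ1] = [1, 1, 1]
r3 m[K→φ2] = [1, 1, 1]
r3 m[N→φ6] = [1, 1, 1]
r3 m[E→φ0] = [2880, 1944, 1296]
r3 m[E→φ1] = [1280, 1944, 3888]
r3 m[E→φ2] = [1440, 4374, 1458]
r3 m[E→φ3] = [1440, 1944, 1944]
r3 m[E→φ5] = [2304, 2916, 1296]
r3 m[A→φ3] = [8, 9, 7]
r3 m[A→φ6] = [9, 8, 6]
r3 m[M→φ5] = [1, 1, 1]
r3 m[J→φ4] = [1, 1, 1]
r4 m[φ0→B] = [17496, 11664, 11664]
r4 m[φ0→E] = [24, 54, 72]
r4 m[φ1→D] = [7776, 17496, 15552]
r4 m[φ1→E] = [9, 9, 3]
r4 m[φ2→K] = [17496, 17496, 10080]
r4 m[φ2→E] = [8, 4, 8]
r4 m[φ3→E] = [72, 72, 48]
r4 m[φ3→A] = [17496, 11520, 8640]
r4 m[φ4→B] = [6, 8, 5]
r4 m[φ4→J] = [45, 72, 63]
r4 m[φ5→E] = [5, 6, 9]
r4 m[φ5→M] = [11664, 9072, 17496]
r4 m[φ6→N] = [72, 72, 56]
r4 m[φ6→A] = [8, 9, 7]
r4 m[B→φ0] = [6, 8, 5]
r4 m[B→φ4] = [17496, 11664, 11664]
r4 m[D→φ1] = [1, 1, 1]
r4 m[K→φ2] = [1, 1, 1]
r4 m[N→φ6] = [1, 1, 1]
r4 m[E→φ0] = [25920, 15552, 10368]
r4 m[E→φ1] = [69120, 93312, 248832]
r4 m[E→φ2] = [77760, 209952, 93312]
r4 m[E→φ3] = [8640, 11664, 15552]
r4 m[E→φ5] = [124416, 139968, 82944]
r4 m[A→φ3] = [8, 9, 7]
r4 m[A→φ6] = [17496, 11520, 8640]
r4 m[M→φ5] = [1, 1, 1]
r4 m[J→φ4] = [1, 1, 1]
r5 m[φ0→B] = [139968, 93312, 93312]
r5 m[φ0→E] = [24, 54, 72]
r5 m[φ1→D] = [373248, 839808, 746496]
r5 m[φ1→E] = [9, 9, 3]
r5 m[φ2→K] = [839808, 839808, 544320]
r5 m[φ2→E] = [8, 4, 8]
r5 m[φ3→E] = [72, 72, 48]
r5 m[φ3→A] = [104976, 69120, 62208]
r5 m[φ4→B] = [6, 8, 5]
r5 m[φ4→J] = [58320, 104976, 104976]
r5 m[φ5→E] = [5, 6, 9]
r5 m[φ5→M] = [746496, 580608, 839808]
r5 m[φ6→N] = [103680, 139968, 80640]
r5 m[φ6→A] = [8, 9, 7]
r5 m[B→φ0] = [6, 8, 5]
r5 m[B→φ4] = [17496, 11664, 11664]
r5 m[D→φ1] = [1, 1, 1]
r5 m[K→φ2] = [1, 1, 1]
r5 m[N→φ6] = [1, 1, 1]
r5 m[E→φ0] = [25920, 15552, 10368]
r5 m[E→φ1] = [69120, 93312, 248832]
r5 m[E→φ2] = [77760, 209952, 93312]
r5 m[E→φ3] = [8640, 11664, 15552]
r5 m[E→φ5] = [124416, 139968, 82944]
r5 m[A→φ3] = [8, 9, 7]
r5 m[A→φ6] = [17496, 11520, 8640]
r5 m[M→φ5] = [1, 1, 1]
r5 m[J→φ4] = [1, 1, 1]
r6 m[φ0→B] = [139968, 93312, 93312]
r6 m[φ0→E] = [24, 54, 72]
r6 m[φ1→D] = [373248, 839808, 746496]
r6 m[φ1→E] = [9, 9, 3]
r6 m[φ2→K] = [839808, 839808, 544320]
r6 m[φ2→E] = [8, 4, 8]
r6 m[φ3→E] = [72, 72, 48]
r6 m[φ3→A] = [104976, 69120, 62208]
r6 m[φ4→B] = [6, 8, 5]
r6 m[φ4→J] = [58320, 104976, 104976]
r6 m[φ5→E] = [5, 6, 9]
r6 m[φ5→M] = [746496, 580608, 839808]
r6 m[φ6→N] = [103680, 139968, 80640]
r6 m[φ6→A] = [8, 9, 7]
r6 m[B→φ0] = [6, 8, 5]
r6 m[B→φ4] = [139968, 93312, 93312]
r6 m[D→φ1] = [1, 1, 1]
r6 m[K→φ2] = [1, 1, 1]
r6 m[N→φ6] = [1, 1, 1]
r6 m[E→φ0] = [25920, 15552, 10368]
r6 m[E→φ1] = [69120, 93312, 248832]
r6 m[E→φ2] = [77760, 209952, 93312]
r6 m[E→φ3] = [8640, 11664, 15552]
r6 m[E→φ5] = [124416, 139968, 82944]
r6 m[A→φ3] = [8, 9, 7]
r6 m[A→φ6] = [104976, 69120, 62208]
r6 m[M→φ5] = [1, 1, 1]
r6 m[J→φ4] = [1, 1, 1]
r7 m[φ0→B] = [139968, 93312, 93312]
r7 m[φ0→E] = [24, 54, 72]
r7 m[φ1→D] = [373248, 839808, 746496]
r7 m[φ1→E] = [9, 9, 3]
r7 m[φ2→K] = [839808, 839808, 544320]
r7 m[φ2→E] = [8, 4, 8]
r7 m[φ3→E] = [72, 72, 48]
r7 m[φ3→A] = [104976, 69120, 62208]
r7 m[φ4→B] = [6, 8, 5]
r7 m[φ4→J] = [466560, 839808, 839808]
r7 m[φ5→E] = [5, 6, 9]
r7 m[φ5→M] = [746496, 580608, 839808]
r7 m[φ6→N] = [622080, 839808, 483840]
r7 m[φ6→A] = [8, 9, 7]
r7 m[B→φ0] = [6, 8, 5]
r7 m[B→φ4] = [139968, 93312, 93312]
r7 m[D→φ1] = [1, 1, 1]
r7 m[K→φ2] = [1, 1, 1]
r7 m[N→φ6] = [1, 1, 1]
r7 m[E→φ0] = [25920, 15552, 10368]
r7 m[E→φ1] = [69120, 93312, 248832]
r7 m[E→φ2] = [77760, 209952, 93312]
r7 m[E→φ3] = [8640, 11664, 15552]
r7 m[E→φ5] = [124416, 139968, 82944]
r7 m[A→φ3] = [8, 9, 7]
r7 m[A→φ6] = [104976, 69120, 62208]
r7 m[M→φ5] = [1, 1, 1]
r7 m[J→φ4] = [1, 1, 1]
r8 m[φ0→B] = [139968, 93312, 93312]
r8 m[φ0→E] = [24, 54, 72]
r8 m[φ1→D] = [373248, 839808, 746496]
r8 m[φ1→E] = [9, 9, 3]
r8 m[φ2→K] = [839808, 839808, 544320]
r8 m[φ2→E] = [8, 4, 8]
r8 m[φ3→E] = [72, 72, 48]
r8 m[φ3→A] = [104976, 69120, 62208]
r8 m[φ4→B] = [6, 8, 5]
r8 m[φ4→J] = [466560, 839808, 839808]
r8 m[φ5→E] = [5, 6, 9]
r8 m[φ5→M] = [746496, 580608, 839808]
r8 m[φ6→N] = [622080, 839808, 483840]
r8 m[φ6→A] = [8, 9, 7]
r8 m[B→φ0] = [6, 8, 5]
r8 m[B→φ4] = [139968, 93312, 93312]
r8 m[D→φ1] = [1, 1, 1]
r8 m[K→φ2] = [1, 1, 1]
r8 m[N→φ6] = [1, 1, 1]
r8 m[E→φ0] = [25920, 15552, 10368]
r8 m[E→φ1] = [69120, 93312, 248832]
r8 m[E→φ2] = [77760, 209952, 93312]
r8 m[E→φ3] = [8640, 11664, 15552]
r8 m[E→φ5] = [124416, 139968, 82944]
r8 m[A→φ3] = [8, 9, 7]
r8 m[A→φ6] = [104976, 69120, 62208]
r8 m[M→φ5] = [1, 1, 1]
r8 m[J→φ4] = [1, 1, 1]
fixed point reached at round 8
b[J] = ⊗ incoming = [466560, 839808, 839808]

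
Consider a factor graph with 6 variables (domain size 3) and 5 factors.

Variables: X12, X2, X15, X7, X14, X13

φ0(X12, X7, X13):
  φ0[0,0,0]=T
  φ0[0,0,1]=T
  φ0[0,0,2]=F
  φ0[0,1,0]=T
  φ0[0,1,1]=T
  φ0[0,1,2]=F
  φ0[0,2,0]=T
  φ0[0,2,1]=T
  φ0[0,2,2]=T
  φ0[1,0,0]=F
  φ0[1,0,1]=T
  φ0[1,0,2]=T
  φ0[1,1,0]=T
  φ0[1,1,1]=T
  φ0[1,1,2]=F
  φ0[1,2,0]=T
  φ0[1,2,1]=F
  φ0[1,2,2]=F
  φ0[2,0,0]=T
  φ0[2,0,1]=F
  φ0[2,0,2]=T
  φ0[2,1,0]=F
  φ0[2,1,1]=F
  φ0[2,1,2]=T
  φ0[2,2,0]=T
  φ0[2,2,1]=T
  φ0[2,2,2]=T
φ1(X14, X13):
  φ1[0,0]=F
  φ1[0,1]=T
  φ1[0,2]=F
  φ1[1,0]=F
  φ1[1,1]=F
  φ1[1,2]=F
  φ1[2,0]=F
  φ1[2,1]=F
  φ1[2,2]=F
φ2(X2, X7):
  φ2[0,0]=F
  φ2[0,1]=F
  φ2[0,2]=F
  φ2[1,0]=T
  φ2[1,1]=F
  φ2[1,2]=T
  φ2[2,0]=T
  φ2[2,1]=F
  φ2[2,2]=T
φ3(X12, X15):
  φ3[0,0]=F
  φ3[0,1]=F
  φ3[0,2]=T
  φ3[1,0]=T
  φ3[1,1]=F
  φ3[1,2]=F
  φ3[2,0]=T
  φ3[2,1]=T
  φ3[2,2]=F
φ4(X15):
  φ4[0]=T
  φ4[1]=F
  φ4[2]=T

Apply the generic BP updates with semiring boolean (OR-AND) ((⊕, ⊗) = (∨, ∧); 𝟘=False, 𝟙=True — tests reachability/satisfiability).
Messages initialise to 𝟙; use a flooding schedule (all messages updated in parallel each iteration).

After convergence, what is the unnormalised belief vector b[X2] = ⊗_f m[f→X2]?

b[X2] = [F, T, T]

init: all messages = 𝟙 over 3 values
r1 m[φ0→X12] = [T, T, T]
r1 m[φ0→X7] = [T, T, T]
r1 m[φ0→X13] = [T, T, T]
r1 m[φ1→X14] = [T, F, F]
r1 m[φ1→X13] = [F, T, F]
r1 m[φ2→X2] = [F, T, T]
r1 m[φ2→X7] = [T, F, T]
r1 m[φ3→X12] = [T, T, T]
r1 m[φ3→X15] = [T, T, T]
r1 m[φ4→X15] = [T, F, T]
r1 m[X12→φ0] = [T, T, T]
r1 m[X12→φ3] = [T, T, T]
r1 m[X2→φ2] = [T, T, T]
r1 m[X15→φ3] = [T, T, T]
r1 m[X15→φ4] = [T, T, T]
r1 m[X7→φ0] = [T, T, T]
r1 m[X7→φ2] = [T, T, T]
r1 m[X14→φ1] = [T, T, T]
r1 m[X13→φ0] = [T, T, T]
r1 m[X13→φ1] = [T, T, T]
r2 m[φ0→X12] = [T, T, T]
r2 m[φ0→X7] = [T, T, T]
r2 m[φ0→X13] = [T, T, T]
r2 m[φ1→X14] = [T, F, F]
r2 m[φ1→X13] = [F, T, F]
r2 m[φ2→X2] = [F, T, T]
r2 m[φ2→X7] = [T, F, T]
r2 m[φ3→X12] = [T, T, T]
r2 m[φ3→X15] = [T, T, T]
r2 m[φ4→X15] = [T, F, T]
r2 m[X12→φ0] = [T, T, T]
r2 m[X12→φ3] = [T, T, T]
r2 m[X2→φ2] = [T, T, T]
r2 m[X15→φ3] = [T, F, T]
r2 m[X15→φ4] = [T, T, T]
r2 m[X7→φ0] = [T, F, T]
r2 m[X7→φ2] = [T, T, T]
r2 m[X14→φ1] = [T, T, T]
r2 m[X13→φ0] = [F, T, F]
r2 m[X13→φ1] = [T, T, T]
r3 m[φ0→X12] = [T, T, T]
r3 m[φ0→X7] = [T, T, T]
r3 m[φ0→X13] = [T, T, T]
r3 m[φ1→X14] = [T, F, F]
r3 m[φ1→X13] = [F, T, F]
r3 m[φ2→X2] = [F, T, T]
r3 m[φ2→X7] = [T, F, T]
r3 m[φ3→X12] = [T, T, T]
r3 m[φ3→X15] = [T, T, T]
r3 m[φ4→X15] = [T, F, T]
r3 m[X12→φ0] = [T, T, T]
r3 m[X12→φ3] = [T, T, T]
r3 m[X2→φ2] = [T, T, T]
r3 m[X15→φ3] = [T, F, T]
r3 m[X15→φ4] = [T, T, T]
r3 m[X7→φ0] = [T, F, T]
r3 m[X7→φ2] = [T, T, T]
r3 m[X14→φ1] = [T, T, T]
r3 m[X13→φ0] = [F, T, F]
r3 m[X13→φ1] = [T, T, T]
fixed point reached at round 3
b[X2] = ⊗ incoming = [F, T, T]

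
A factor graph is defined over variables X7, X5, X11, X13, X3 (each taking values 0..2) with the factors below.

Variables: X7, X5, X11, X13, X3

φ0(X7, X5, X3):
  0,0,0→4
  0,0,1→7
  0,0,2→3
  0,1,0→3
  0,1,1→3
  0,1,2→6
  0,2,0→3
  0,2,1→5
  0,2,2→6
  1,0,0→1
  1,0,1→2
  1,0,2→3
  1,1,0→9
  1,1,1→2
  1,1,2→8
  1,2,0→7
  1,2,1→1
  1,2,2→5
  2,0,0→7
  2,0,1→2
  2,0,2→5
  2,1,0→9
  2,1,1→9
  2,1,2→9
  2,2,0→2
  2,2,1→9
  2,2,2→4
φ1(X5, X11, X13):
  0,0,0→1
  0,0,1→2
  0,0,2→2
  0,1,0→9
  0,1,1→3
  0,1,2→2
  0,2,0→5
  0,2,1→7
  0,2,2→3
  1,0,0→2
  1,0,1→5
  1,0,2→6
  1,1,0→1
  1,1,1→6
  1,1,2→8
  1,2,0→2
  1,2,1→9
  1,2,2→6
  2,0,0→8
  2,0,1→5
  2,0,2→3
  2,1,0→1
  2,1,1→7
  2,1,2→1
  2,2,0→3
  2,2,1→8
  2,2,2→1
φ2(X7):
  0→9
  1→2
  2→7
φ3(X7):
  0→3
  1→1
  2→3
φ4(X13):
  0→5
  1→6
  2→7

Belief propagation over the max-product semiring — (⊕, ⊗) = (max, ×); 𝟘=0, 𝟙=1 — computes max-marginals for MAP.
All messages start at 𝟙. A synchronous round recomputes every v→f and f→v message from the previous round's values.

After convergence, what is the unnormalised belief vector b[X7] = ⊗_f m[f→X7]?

init: all messages = 𝟙 over 3 values
r1 m[φ0→X7] = [7, 9, 9]
r1 m[φ0→X5] = [7, 9, 9]
r1 m[φ0→X3] = [9, 9, 9]
r1 m[φ1→X5] = [9, 9, 8]
r1 m[φ1→X11] = [8, 9, 9]
r1 m[φ1→X13] = [9, 9, 8]
r1 m[φ2→X7] = [9, 2, 7]
r1 m[φ3→X7] = [3, 1, 3]
r1 m[φ4→X13] = [5, 6, 7]
r1 m[X7→φ0] = [1, 1, 1]
r1 m[X7→φ2] = [1, 1, 1]
r1 m[X7→φ3] = [1, 1, 1]
r1 m[X5→φ0] = [1, 1, 1]
r1 m[X5→φ1] = [1, 1, 1]
r1 m[X11→φ1] = [1, 1, 1]
r1 m[X13→φ1] = [1, 1, 1]
r1 m[X13→φ4] = [1, 1, 1]
r1 m[X3→φ0] = [1, 1, 1]
r2 m[φ0→X7] = [7, 9, 9]
r2 m[φ0→X5] = [7, 9, 9]
r2 m[φ0→X3] = [9, 9, 9]
r2 m[φ1→X5] = [9, 9, 8]
r2 m[φ1→X11] = [8, 9, 9]
r2 m[φ1→X13] = [9, 9, 8]
r2 m[φ2→X7] = [9, 2, 7]
r2 m[φ3→X7] = [3, 1, 3]
r2 m[φ4→X13] = [5, 6, 7]
r2 m[X7→φ0] = [27, 2, 21]
r2 m[X7→φ2] = [21, 9, 27]
r2 m[X7→φ3] = [63, 18, 63]
r2 m[X5→φ0] = [9, 9, 8]
r2 m[X5→φ1] = [7, 9, 9]
r2 m[X11→φ1] = [1, 1, 1]
r2 m[X13→φ1] = [5, 6, 7]
r2 m[X13→φ4] = [9, 9, 8]
r2 m[X3→φ0] = [1, 1, 1]
r3 m[φ0→X7] = [63, 81, 81]
r3 m[φ0→X5] = [189, 189, 189]
r3 m[φ0→X3] = [1701, 1701, 1701]
r3 m[φ1→X5] = [45, 56, 48]
r3 m[φ1→X11] = [378, 504, 486]
r3 m[φ1→X13] = [72, 81, 72]
r3 m[φ2→X7] = [9, 2, 7]
r3 m[φ3→X7] = [3, 1, 3]
r3 m[φ4→X13] = [5, 6, 7]
r3 m[X7→φ0] = [27, 2, 21]
r3 m[X7→φ2] = [21, 9, 27]
r3 m[X7→φ3] = [63, 18, 63]
r3 m[X5→φ0] = [9, 9, 8]
r3 m[X5→φ1] = [7, 9, 9]
r3 m[X11→φ1] = [1, 1, 1]
r3 m[X13→φ1] = [5, 6, 7]
r3 m[X13→φ4] = [9, 9, 8]
r3 m[X3→φ0] = [1, 1, 1]
r4 m[φ0→X7] = [63, 81, 81]
r4 m[φ0→X5] = [189, 189, 189]
r4 m[φ0→X3] = [1701, 1701, 1701]
r4 m[φ1→X5] = [45, 56, 48]
r4 m[φ1→X11] = [378, 504, 486]
r4 m[φ1→X13] = [72, 81, 72]
r4 m[φ2→X7] = [9, 2, 7]
r4 m[φ3→X7] = [3, 1, 3]
r4 m[φ4→X13] = [5, 6, 7]
r4 m[X7→φ0] = [27, 2, 21]
r4 m[X7→φ2] = [189, 81, 243]
r4 m[X7→φ3] = [567, 162, 567]
r4 m[X5→φ0] = [45, 56, 48]
r4 m[X5→φ1] = [189, 189, 189]
r4 m[X11→φ1] = [1, 1, 1]
r4 m[X13→φ1] = [5, 6, 7]
r4 m[X13→φ4] = [72, 81, 72]
r4 m[X3→φ0] = [1, 1, 1]
r5 m[φ0→X7] = [336, 504, 504]
r5 m[φ0→X5] = [189, 189, 189]
r5 m[φ0→X3] = [10584, 10584, 10584]
r5 m[φ1→X5] = [45, 56, 48]
r5 m[φ1→X11] = [7938, 10584, 10206]
r5 m[φ1→X13] = [1701, 1701, 1512]
r5 m[φ2→X7] = [9, 2, 7]
r5 m[φ3→X7] = [3, 1, 3]
r5 m[φ4→X13] = [5, 6, 7]
r5 m[X7→φ0] = [27, 2, 21]
r5 m[X7→φ2] = [189, 81, 243]
r5 m[X7→φ3] = [567, 162, 567]
r5 m[X5→φ0] = [45, 56, 48]
r5 m[X5→φ1] = [189, 189, 189]
r5 m[X11→φ1] = [1, 1, 1]
r5 m[X13→φ1] = [5, 6, 7]
r5 m[X13→φ4] = [72, 81, 72]
r5 m[X3→φ0] = [1, 1, 1]
r6 m[φ0→X7] = [336, 504, 504]
r6 m[φ0→X5] = [189, 189, 189]
r6 m[φ0→X3] = [10584, 10584, 10584]
r6 m[φ1→X5] = [45, 56, 48]
r6 m[φ1→X11] = [7938, 10584, 10206]
r6 m[φ1→X13] = [1701, 1701, 1512]
r6 m[φ2→X7] = [9, 2, 7]
r6 m[φ3→X7] = [3, 1, 3]
r6 m[φ4→X13] = [5, 6, 7]
r6 m[X7→φ0] = [27, 2, 21]
r6 m[X7→φ2] = [1008, 504, 1512]
r6 m[X7→φ3] = [3024, 1008, 3528]
r6 m[X5→φ0] = [45, 56, 48]
r6 m[X5→φ1] = [189, 189, 189]
r6 m[X11→φ1] = [1, 1, 1]
r6 m[X13→φ1] = [5, 6, 7]
r6 m[X13→φ4] = [1701, 1701, 1512]
r6 m[X3→φ0] = [1, 1, 1]
r7 m[φ0→X7] = [336, 504, 504]
r7 m[φ0→X5] = [189, 189, 189]
r7 m[φ0→X3] = [10584, 10584, 10584]
r7 m[φ1→X5] = [45, 56, 48]
r7 m[φ1→X11] = [7938, 10584, 10206]
r7 m[φ1→X13] = [1701, 1701, 1512]
r7 m[φ2→X7] = [9, 2, 7]
r7 m[φ3→X7] = [3, 1, 3]
r7 m[φ4→X13] = [5, 6, 7]
r7 m[X7→φ0] = [27, 2, 21]
r7 m[X7→φ2] = [1008, 504, 1512]
r7 m[X7→φ3] = [3024, 1008, 3528]
r7 m[X5→φ0] = [45, 56, 48]
r7 m[X5→φ1] = [189, 189, 189]
r7 m[X11→φ1] = [1, 1, 1]
r7 m[X13→φ1] = [5, 6, 7]
r7 m[X13→φ4] = [1701, 1701, 1512]
r7 m[X3→φ0] = [1, 1, 1]
fixed point reached at round 7
b[X7] = ⊗ incoming = [9072, 1008, 10584]

b[X7] = [9072, 1008, 10584]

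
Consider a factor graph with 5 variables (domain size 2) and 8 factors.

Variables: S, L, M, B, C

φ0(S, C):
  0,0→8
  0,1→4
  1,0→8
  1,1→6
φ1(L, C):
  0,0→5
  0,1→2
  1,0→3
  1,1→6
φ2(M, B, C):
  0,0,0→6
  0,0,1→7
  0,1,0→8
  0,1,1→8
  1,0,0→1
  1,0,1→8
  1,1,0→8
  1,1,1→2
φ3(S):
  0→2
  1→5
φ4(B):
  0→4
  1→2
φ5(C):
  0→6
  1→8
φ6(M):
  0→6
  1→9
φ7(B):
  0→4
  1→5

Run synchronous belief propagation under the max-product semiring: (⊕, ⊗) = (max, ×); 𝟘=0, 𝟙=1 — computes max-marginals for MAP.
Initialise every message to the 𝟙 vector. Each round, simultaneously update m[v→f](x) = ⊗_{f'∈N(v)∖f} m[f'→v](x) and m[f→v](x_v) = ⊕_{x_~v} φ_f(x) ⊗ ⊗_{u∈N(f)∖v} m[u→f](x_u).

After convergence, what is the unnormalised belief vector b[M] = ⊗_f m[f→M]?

b[M] = [967680, 1658880]

init: all messages = 𝟙 over 2 values
r1 m[φ0→S] = [8, 8]
r1 m[φ0→C] = [8, 6]
r1 m[φ1→L] = [5, 6]
r1 m[φ1→C] = [5, 6]
r1 m[φ2→M] = [8, 8]
r1 m[φ2→B] = [8, 8]
r1 m[φ2→C] = [8, 8]
r1 m[φ3→S] = [2, 5]
r1 m[φ4→B] = [4, 2]
r1 m[φ5→C] = [6, 8]
r1 m[φ6→M] = [6, 9]
r1 m[φ7→B] = [4, 5]
r1 m[S→φ0] = [1, 1]
r1 m[S→φ3] = [1, 1]
r1 m[L→φ1] = [1, 1]
r1 m[M→φ2] = [1, 1]
r1 m[M→φ6] = [1, 1]
r1 m[B→φ2] = [1, 1]
r1 m[B→φ4] = [1, 1]
r1 m[B→φ7] = [1, 1]
r1 m[C→φ0] = [1, 1]
r1 m[C→φ1] = [1, 1]
r1 m[C→φ2] = [1, 1]
r1 m[C→φ5] = [1, 1]
r2 m[φ0→S] = [8, 8]
r2 m[φ0→C] = [8, 6]
r2 m[φ1→L] = [5, 6]
r2 m[φ1→C] = [5, 6]
r2 m[φ2→M] = [8, 8]
r2 m[φ2→B] = [8, 8]
r2 m[φ2→C] = [8, 8]
r2 m[φ3→S] = [2, 5]
r2 m[φ4→B] = [4, 2]
r2 m[φ5→C] = [6, 8]
r2 m[φ6→M] = [6, 9]
r2 m[φ7→B] = [4, 5]
r2 m[S→φ0] = [2, 5]
r2 m[S→φ3] = [8, 8]
r2 m[L→φ1] = [1, 1]
r2 m[M→φ2] = [6, 9]
r2 m[M→φ6] = [8, 8]
r2 m[B→φ2] = [16, 10]
r2 m[B→φ4] = [32, 40]
r2 m[B→φ7] = [32, 16]
r2 m[C→φ0] = [240, 384]
r2 m[C→φ1] = [384, 384]
r2 m[C→φ2] = [240, 288]
r2 m[C→φ5] = [320, 288]
r3 m[φ0→S] = [1920, 2304]
r3 m[φ0→C] = [40, 30]
r3 m[φ1→L] = [1920, 2304]
r3 m[φ1→C] = [5, 6]
r3 m[φ2→M] = [32256, 36864]
r3 m[φ2→B] = [20736, 17280]
r3 m[φ2→C] = [720, 1152]
r3 m[φ3→S] = [2, 5]
r3 m[φ4→B] = [4, 2]
r3 m[φ5→C] = [6, 8]
r3 m[φ6→M] = [6, 9]
r3 m[φ7→B] = [4, 5]
r3 m[S→φ0] = [2, 5]
r3 m[S→φ3] = [8, 8]
r3 m[L→φ1] = [1, 1]
r3 m[M→φ2] = [6, 9]
r3 m[M→φ6] = [8, 8]
r3 m[B→φ2] = [16, 10]
r3 m[B→φ4] = [32, 40]
r3 m[B→φ7] = [32, 16]
r3 m[C→φ0] = [240, 384]
r3 m[C→φ1] = [384, 384]
r3 m[C→φ2] = [240, 288]
r3 m[C→φ5] = [320, 288]
r4 m[φ0→S] = [1920, 2304]
r4 m[φ0→C] = [40, 30]
r4 m[φ1→L] = [1920, 2304]
r4 m[φ1→C] = [5, 6]
r4 m[φ2→M] = [32256, 36864]
r4 m[φ2→B] = [20736, 17280]
r4 m[φ2→C] = [720, 1152]
r4 m[φ3→S] = [2, 5]
r4 m[φ4→B] = [4, 2]
r4 m[φ5→C] = [6, 8]
r4 m[φ6→M] = [6, 9]
r4 m[φ7→B] = [4, 5]
r4 m[S→φ0] = [2, 5]
r4 m[S→φ3] = [1920, 2304]
r4 m[L→φ1] = [1, 1]
r4 m[M→φ2] = [6, 9]
r4 m[M→φ6] = [32256, 36864]
r4 m[B→φ2] = [16, 10]
r4 m[B→φ4] = [82944, 86400]
r4 m[B→φ7] = [82944, 34560]
r4 m[C→φ0] = [21600, 55296]
r4 m[C→φ1] = [172800, 276480]
r4 m[C→φ2] = [1200, 1440]
r4 m[C→φ5] = [144000, 207360]
r5 m[φ0→S] = [221184, 331776]
r5 m[φ0→C] = [40, 30]
r5 m[φ1→L] = [864000, 1658880]
r5 m[φ1→C] = [5, 6]
r5 m[φ2→M] = [161280, 184320]
r5 m[φ2→B] = [103680, 86400]
r5 m[φ2→C] = [720, 1152]
r5 m[φ3→S] = [2, 5]
r5 m[φ4→B] = [4, 2]
r5 m[φ5→C] = [6, 8]
r5 m[φ6→M] = [6, 9]
r5 m[φ7→B] = [4, 5]
r5 m[S→φ0] = [2, 5]
r5 m[S→φ3] = [1920, 2304]
r5 m[L→φ1] = [1, 1]
r5 m[M→φ2] = [6, 9]
r5 m[M→φ6] = [32256, 36864]
r5 m[B→φ2] = [16, 10]
r5 m[B→φ4] = [82944, 86400]
r5 m[B→φ7] = [82944, 34560]
r5 m[C→φ0] = [21600, 55296]
r5 m[C→φ1] = [172800, 276480]
r5 m[C→φ2] = [1200, 1440]
r5 m[C→φ5] = [144000, 207360]
r6 m[φ0→S] = [221184, 331776]
r6 m[φ0→C] = [40, 30]
r6 m[φ1→L] = [864000, 1658880]
r6 m[φ1→C] = [5, 6]
r6 m[φ2→M] = [161280, 184320]
r6 m[φ2→B] = [103680, 86400]
r6 m[φ2→C] = [720, 1152]
r6 m[φ3→S] = [2, 5]
r6 m[φ4→B] = [4, 2]
r6 m[φ5→C] = [6, 8]
r6 m[φ6→M] = [6, 9]
r6 m[φ7→B] = [4, 5]
r6 m[S→φ0] = [2, 5]
r6 m[S→φ3] = [221184, 331776]
r6 m[L→φ1] = [1, 1]
r6 m[M→φ2] = [6, 9]
r6 m[M→φ6] = [161280, 184320]
r6 m[B→φ2] = [16, 10]
r6 m[B→φ4] = [414720, 432000]
r6 m[B→φ7] = [414720, 172800]
r6 m[C→φ0] = [21600, 55296]
r6 m[C→φ1] = [172800, 276480]
r6 m[C→φ2] = [1200, 1440]
r6 m[C→φ5] = [144000, 207360]
r7 m[φ0→S] = [221184, 331776]
r7 m[φ0→C] = [40, 30]
r7 m[φ1→L] = [864000, 1658880]
r7 m[φ1→C] = [5, 6]
r7 m[φ2→M] = [161280, 184320]
r7 m[φ2→B] = [103680, 86400]
r7 m[φ2→C] = [720, 1152]
r7 m[φ3→S] = [2, 5]
r7 m[φ4→B] = [4, 2]
r7 m[φ5→C] = [6, 8]
r7 m[φ6→M] = [6, 9]
r7 m[φ7→B] = [4, 5]
r7 m[S→φ0] = [2, 5]
r7 m[S→φ3] = [221184, 331776]
r7 m[L→φ1] = [1, 1]
r7 m[M→φ2] = [6, 9]
r7 m[M→φ6] = [161280, 184320]
r7 m[B→φ2] = [16, 10]
r7 m[B→φ4] = [414720, 432000]
r7 m[B→φ7] = [414720, 172800]
r7 m[C→φ0] = [21600, 55296]
r7 m[C→φ1] = [172800, 276480]
r7 m[C→φ2] = [1200, 1440]
r7 m[C→φ5] = [144000, 207360]
fixed point reached at round 7
b[M] = ⊗ incoming = [967680, 1658880]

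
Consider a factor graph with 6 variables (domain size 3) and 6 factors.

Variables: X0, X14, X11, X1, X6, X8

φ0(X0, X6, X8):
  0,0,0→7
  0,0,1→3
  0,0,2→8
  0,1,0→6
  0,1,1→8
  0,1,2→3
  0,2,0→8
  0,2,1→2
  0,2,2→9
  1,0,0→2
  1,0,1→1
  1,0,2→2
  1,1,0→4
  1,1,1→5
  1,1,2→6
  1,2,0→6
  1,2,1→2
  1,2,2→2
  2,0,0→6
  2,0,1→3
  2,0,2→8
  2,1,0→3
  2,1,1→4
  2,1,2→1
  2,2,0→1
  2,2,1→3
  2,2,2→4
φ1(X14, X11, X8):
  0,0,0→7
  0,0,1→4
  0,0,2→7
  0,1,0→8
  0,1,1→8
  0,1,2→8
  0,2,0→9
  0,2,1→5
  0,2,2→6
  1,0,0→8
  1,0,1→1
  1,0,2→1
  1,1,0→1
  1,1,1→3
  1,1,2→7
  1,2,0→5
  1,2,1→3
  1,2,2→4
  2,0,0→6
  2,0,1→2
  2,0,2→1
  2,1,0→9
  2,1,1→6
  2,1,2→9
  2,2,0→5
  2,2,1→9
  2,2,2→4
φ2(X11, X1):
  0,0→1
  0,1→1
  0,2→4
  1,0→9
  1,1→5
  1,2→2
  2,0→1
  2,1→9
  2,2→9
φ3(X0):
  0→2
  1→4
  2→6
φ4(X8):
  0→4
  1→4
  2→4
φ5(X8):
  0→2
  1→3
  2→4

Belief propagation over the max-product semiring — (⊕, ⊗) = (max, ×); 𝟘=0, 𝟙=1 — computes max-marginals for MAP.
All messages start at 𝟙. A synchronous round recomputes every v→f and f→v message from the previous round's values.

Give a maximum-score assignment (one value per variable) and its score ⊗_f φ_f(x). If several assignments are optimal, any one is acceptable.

init: all messages = 𝟙 over 3 values
r1 m[φ0→X0] = [9, 6, 8]
r1 m[φ0→X6] = [8, 8, 9]
r1 m[φ0→X8] = [8, 8, 9]
r1 m[φ1→X14] = [9, 8, 9]
r1 m[φ1→X11] = [8, 9, 9]
r1 m[φ1→X8] = [9, 9, 9]
r1 m[φ2→X11] = [4, 9, 9]
r1 m[φ2→X1] = [9, 9, 9]
r1 m[φ3→X0] = [2, 4, 6]
r1 m[φ4→X8] = [4, 4, 4]
r1 m[φ5→X8] = [2, 3, 4]
r1 m[X0→φ0] = [1, 1, 1]
r1 m[X0→φ3] = [1, 1, 1]
r1 m[X14→φ1] = [1, 1, 1]
r1 m[X11→φ1] = [1, 1, 1]
r1 m[X11→φ2] = [1, 1, 1]
r1 m[X1→φ2] = [1, 1, 1]
r1 m[X6→φ0] = [1, 1, 1]
r1 m[X8→φ0] = [1, 1, 1]
r1 m[X8→φ1] = [1, 1, 1]
r1 m[X8→φ4] = [1, 1, 1]
r1 m[X8→φ5] = [1, 1, 1]
r2 m[φ0→X0] = [9, 6, 8]
r2 m[φ0→X6] = [8, 8, 9]
r2 m[φ0→X8] = [8, 8, 9]
r2 m[φ1→X14] = [9, 8, 9]
r2 m[φ1→X11] = [8, 9, 9]
r2 m[φ1→X8] = [9, 9, 9]
r2 m[φ2→X11] = [4, 9, 9]
r2 m[φ2→X1] = [9, 9, 9]
r2 m[φ3→X0] = [2, 4, 6]
r2 m[φ4→X8] = [4, 4, 4]
r2 m[φ5→X8] = [2, 3, 4]
r2 m[X0→φ0] = [2, 4, 6]
r2 m[X0→φ3] = [9, 6, 8]
r2 m[X14→φ1] = [1, 1, 1]
r2 m[X11→φ1] = [4, 9, 9]
r2 m[X11→φ2] = [8, 9, 9]
r2 m[X1→φ2] = [1, 1, 1]
r2 m[X6→φ0] = [1, 1, 1]
r2 m[X8→φ0] = [72, 108, 144]
r2 m[X8→φ1] = [64, 96, 144]
r2 m[X8→φ4] = [144, 216, 324]
r2 m[X8→φ5] = [288, 288, 324]
r3 m[φ0→X0] = [1296, 864, 1152]
r3 m[φ0→X6] = [6912, 3456, 3456]
r3 m[φ0→X8] = [36, 24, 48]
r3 m[φ1→X14] = [10368, 9072, 11664]
r3 m[φ1→X11] = [1008, 1296, 864]
r3 m[φ1→X8] = [81, 81, 81]
r3 m[φ2→X11] = [4, 9, 9]
r3 m[φ2→X1] = [81, 81, 81]
r3 m[φ3→X0] = [2, 4, 6]
r3 m[φ4→X8] = [4, 4, 4]
r3 m[φ5→X8] = [2, 3, 4]
r3 m[X0→φ0] = [2, 4, 6]
r3 m[X0→φ3] = [9, 6, 8]
r3 m[X14→φ1] = [1, 1, 1]
r3 m[X11→φ1] = [4, 9, 9]
r3 m[X11→φ2] = [8, 9, 9]
r3 m[X1→φ2] = [1, 1, 1]
r3 m[X6→φ0] = [1, 1, 1]
r3 m[X8→φ0] = [72, 108, 144]
r3 m[X8→φ1] = [64, 96, 144]
r3 m[X8→φ4] = [144, 216, 324]
r3 m[X8→φ5] = [288, 288, 324]
r4 m[φ0→X0] = [1296, 864, 1152]
r4 m[φ0→X6] = [6912, 3456, 3456]
r4 m[φ0→X8] = [36, 24, 48]
r4 m[φ1→X14] = [10368, 9072, 11664]
r4 m[φ1→X11] = [1008, 1296, 864]
r4 m[φ1→X8] = [81, 81, 81]
r4 m[φ2→X11] = [4, 9, 9]
r4 m[φ2→X1] = [81, 81, 81]
r4 m[φ3→X0] = [2, 4, 6]
r4 m[φ4→X8] = [4, 4, 4]
r4 m[φ5→X8] = [2, 3, 4]
r4 m[X0→φ0] = [2, 4, 6]
r4 m[X0→φ3] = [1296, 864, 1152]
r4 m[X14→φ1] = [1, 1, 1]
r4 m[X11→φ1] = [4, 9, 9]
r4 m[X11→φ2] = [1008, 1296, 864]
r4 m[X1→φ2] = [1, 1, 1]
r4 m[X6→φ0] = [1, 1, 1]
r4 m[X8→φ0] = [648, 972, 1296]
r4 m[X8→φ1] = [288, 288, 768]
r4 m[X8→φ4] = [5832, 5832, 15552]
r4 m[X8→φ5] = [11664, 7776, 15552]
r5 m[φ0→X0] = [11664, 7776, 10368]
r5 m[φ0→X6] = [62208, 31104, 31104]
r5 m[φ0→X8] = [36, 24, 48]
r5 m[φ1→X14] = [55296, 48384, 62208]
r5 m[φ1→X11] = [5376, 6912, 4608]
r5 m[φ1→X8] = [81, 81, 81]
r5 m[φ2→X11] = [4, 9, 9]
r5 m[φ2→X1] = [11664, 7776, 7776]
r5 m[φ3→X0] = [2, 4, 6]
r5 m[φ4→X8] = [4, 4, 4]
r5 m[φ5→X8] = [2, 3, 4]
r5 m[X0→φ0] = [2, 4, 6]
r5 m[X0→φ3] = [1296, 864, 1152]
r5 m[X14→φ1] = [1, 1, 1]
r5 m[X11→φ1] = [4, 9, 9]
r5 m[X11→φ2] = [1008, 1296, 864]
r5 m[X1→φ2] = [1, 1, 1]
r5 m[X6→φ0] = [1, 1, 1]
r5 m[X8→φ0] = [648, 972, 1296]
r5 m[X8→φ1] = [288, 288, 768]
r5 m[X8→φ4] = [5832, 5832, 15552]
r5 m[X8→φ5] = [11664, 7776, 15552]
r6 m[φ0→X0] = [11664, 7776, 10368]
r6 m[φ0→X6] = [62208, 31104, 31104]
r6 m[φ0→X8] = [36, 24, 48]
r6 m[φ1→X14] = [55296, 48384, 62208]
r6 m[φ1→X11] = [5376, 6912, 4608]
r6 m[φ1→X8] = [81, 81, 81]
r6 m[φ2→X11] = [4, 9, 9]
r6 m[φ2→X1] = [11664, 7776, 7776]
r6 m[φ3→X0] = [2, 4, 6]
r6 m[φ4→X8] = [4, 4, 4]
r6 m[φ5→X8] = [2, 3, 4]
r6 m[X0→φ0] = [2, 4, 6]
r6 m[X0→φ3] = [11664, 7776, 10368]
r6 m[X14→φ1] = [1, 1, 1]
r6 m[X11→φ1] = [4, 9, 9]
r6 m[X11→φ2] = [5376, 6912, 4608]
r6 m[X1→φ2] = [1, 1, 1]
r6 m[X6→φ0] = [1, 1, 1]
r6 m[X8→φ0] = [648, 972, 1296]
r6 m[X8→φ1] = [288, 288, 768]
r6 m[X8→φ4] = [5832, 5832, 15552]
r6 m[X8→φ5] = [11664, 7776, 15552]
r7 m[φ0→X0] = [11664, 7776, 10368]
r7 m[φ0→X6] = [62208, 31104, 31104]
r7 m[φ0→X8] = [36, 24, 48]
r7 m[φ1→X14] = [55296, 48384, 62208]
r7 m[φ1→X11] = [5376, 6912, 4608]
r7 m[φ1→X8] = [81, 81, 81]
r7 m[φ2→X11] = [4, 9, 9]
r7 m[φ2→X1] = [62208, 41472, 41472]
r7 m[φ3→X0] = [2, 4, 6]
r7 m[φ4→X8] = [4, 4, 4]
r7 m[φ5→X8] = [2, 3, 4]
r7 m[X0→φ0] = [2, 4, 6]
r7 m[X0→φ3] = [11664, 7776, 10368]
r7 m[X14→φ1] = [1, 1, 1]
r7 m[X11→φ1] = [4, 9, 9]
r7 m[X11→φ2] = [5376, 6912, 4608]
r7 m[X1→φ2] = [1, 1, 1]
r7 m[X6→φ0] = [1, 1, 1]
r7 m[X8→φ0] = [648, 972, 1296]
r7 m[X8→φ1] = [288, 288, 768]
r7 m[X8→φ4] = [5832, 5832, 15552]
r7 m[X8→φ5] = [11664, 7776, 15552]
r8 m[φ0→X0] = [11664, 7776, 10368]
r8 m[φ0→X6] = [62208, 31104, 31104]
r8 m[φ0→X8] = [36, 24, 48]
r8 m[φ1→X14] = [55296, 48384, 62208]
r8 m[φ1→X11] = [5376, 6912, 4608]
r8 m[φ1→X8] = [81, 81, 81]
r8 m[φ2→X11] = [4, 9, 9]
r8 m[φ2→X1] = [62208, 41472, 41472]
r8 m[φ3→X0] = [2, 4, 6]
r8 m[φ4→X8] = [4, 4, 4]
r8 m[φ5→X8] = [2, 3, 4]
r8 m[X0→φ0] = [2, 4, 6]
r8 m[X0→φ3] = [11664, 7776, 10368]
r8 m[X14→φ1] = [1, 1, 1]
r8 m[X11→φ1] = [4, 9, 9]
r8 m[X11→φ2] = [5376, 6912, 4608]
r8 m[X1→φ2] = [1, 1, 1]
r8 m[X6→φ0] = [1, 1, 1]
r8 m[X8→φ0] = [648, 972, 1296]
r8 m[X8→φ1] = [288, 288, 768]
r8 m[X8→φ4] = [5832, 5832, 15552]
r8 m[X8→φ5] = [11664, 7776, 15552]
fixed point reached at round 8
traceback from X0: (X0=2, X14=2, X11=1, X1=0, X6=0, X8=2), score=62208

assignment: (X0=2, X14=2, X11=1, X1=0, X6=0, X8=2); score = 62208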